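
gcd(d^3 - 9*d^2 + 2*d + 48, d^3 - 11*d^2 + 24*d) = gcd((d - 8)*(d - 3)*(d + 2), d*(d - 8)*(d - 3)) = d^2 - 11*d + 24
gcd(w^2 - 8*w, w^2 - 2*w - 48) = w - 8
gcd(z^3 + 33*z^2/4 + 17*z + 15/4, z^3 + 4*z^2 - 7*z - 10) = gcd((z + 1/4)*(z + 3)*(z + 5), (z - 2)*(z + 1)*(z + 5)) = z + 5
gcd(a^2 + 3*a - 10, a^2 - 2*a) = a - 2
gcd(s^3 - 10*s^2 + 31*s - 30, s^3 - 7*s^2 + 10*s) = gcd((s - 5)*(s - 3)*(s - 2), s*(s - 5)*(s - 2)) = s^2 - 7*s + 10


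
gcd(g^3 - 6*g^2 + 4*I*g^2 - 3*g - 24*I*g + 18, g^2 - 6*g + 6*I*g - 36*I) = g - 6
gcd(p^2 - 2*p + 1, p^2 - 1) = p - 1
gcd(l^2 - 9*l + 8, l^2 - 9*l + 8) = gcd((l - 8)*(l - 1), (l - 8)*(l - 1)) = l^2 - 9*l + 8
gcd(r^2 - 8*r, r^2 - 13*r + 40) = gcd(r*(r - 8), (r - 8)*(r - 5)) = r - 8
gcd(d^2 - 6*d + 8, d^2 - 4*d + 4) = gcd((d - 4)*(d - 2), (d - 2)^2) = d - 2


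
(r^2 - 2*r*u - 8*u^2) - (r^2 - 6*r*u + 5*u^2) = 4*r*u - 13*u^2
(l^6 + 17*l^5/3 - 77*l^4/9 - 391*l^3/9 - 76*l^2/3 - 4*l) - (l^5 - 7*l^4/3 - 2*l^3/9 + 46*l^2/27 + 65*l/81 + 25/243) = l^6 + 14*l^5/3 - 56*l^4/9 - 389*l^3/9 - 730*l^2/27 - 389*l/81 - 25/243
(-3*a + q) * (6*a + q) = -18*a^2 + 3*a*q + q^2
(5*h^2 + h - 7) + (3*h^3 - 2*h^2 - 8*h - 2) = 3*h^3 + 3*h^2 - 7*h - 9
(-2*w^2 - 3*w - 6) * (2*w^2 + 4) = -4*w^4 - 6*w^3 - 20*w^2 - 12*w - 24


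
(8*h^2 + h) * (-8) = -64*h^2 - 8*h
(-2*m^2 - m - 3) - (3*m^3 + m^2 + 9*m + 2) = -3*m^3 - 3*m^2 - 10*m - 5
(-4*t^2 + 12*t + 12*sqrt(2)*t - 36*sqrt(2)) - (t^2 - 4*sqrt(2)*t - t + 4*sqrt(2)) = -5*t^2 + 13*t + 16*sqrt(2)*t - 40*sqrt(2)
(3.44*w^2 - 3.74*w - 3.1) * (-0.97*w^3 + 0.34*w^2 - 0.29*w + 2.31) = -3.3368*w^5 + 4.7974*w^4 + 0.7378*w^3 + 7.977*w^2 - 7.7404*w - 7.161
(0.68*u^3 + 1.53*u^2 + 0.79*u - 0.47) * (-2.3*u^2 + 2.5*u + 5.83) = -1.564*u^5 - 1.819*u^4 + 5.9724*u^3 + 11.9759*u^2 + 3.4307*u - 2.7401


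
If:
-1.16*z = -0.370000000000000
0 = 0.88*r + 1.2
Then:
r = -1.36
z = 0.32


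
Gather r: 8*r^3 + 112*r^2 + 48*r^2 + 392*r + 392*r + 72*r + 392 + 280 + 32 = 8*r^3 + 160*r^2 + 856*r + 704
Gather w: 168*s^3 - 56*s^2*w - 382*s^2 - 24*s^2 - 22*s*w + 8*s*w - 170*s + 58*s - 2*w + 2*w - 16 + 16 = 168*s^3 - 406*s^2 - 112*s + w*(-56*s^2 - 14*s)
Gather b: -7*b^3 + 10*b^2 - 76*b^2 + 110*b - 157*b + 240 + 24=-7*b^3 - 66*b^2 - 47*b + 264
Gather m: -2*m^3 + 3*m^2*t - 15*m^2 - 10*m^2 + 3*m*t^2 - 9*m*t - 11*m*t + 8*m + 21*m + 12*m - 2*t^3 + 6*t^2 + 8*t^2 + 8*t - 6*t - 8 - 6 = -2*m^3 + m^2*(3*t - 25) + m*(3*t^2 - 20*t + 41) - 2*t^3 + 14*t^2 + 2*t - 14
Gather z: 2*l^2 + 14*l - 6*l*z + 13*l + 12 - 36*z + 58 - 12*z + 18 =2*l^2 + 27*l + z*(-6*l - 48) + 88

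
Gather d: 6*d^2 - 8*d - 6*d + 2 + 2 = 6*d^2 - 14*d + 4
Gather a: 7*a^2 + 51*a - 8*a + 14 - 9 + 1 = 7*a^2 + 43*a + 6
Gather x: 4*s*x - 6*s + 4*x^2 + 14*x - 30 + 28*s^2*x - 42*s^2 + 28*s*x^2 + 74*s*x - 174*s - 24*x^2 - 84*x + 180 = -42*s^2 - 180*s + x^2*(28*s - 20) + x*(28*s^2 + 78*s - 70) + 150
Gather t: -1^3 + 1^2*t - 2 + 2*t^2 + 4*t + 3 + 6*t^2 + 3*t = 8*t^2 + 8*t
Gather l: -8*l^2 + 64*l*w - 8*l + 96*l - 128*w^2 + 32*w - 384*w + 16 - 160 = -8*l^2 + l*(64*w + 88) - 128*w^2 - 352*w - 144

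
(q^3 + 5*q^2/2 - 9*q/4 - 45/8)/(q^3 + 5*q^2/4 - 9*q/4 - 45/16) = 2*(2*q + 5)/(4*q + 5)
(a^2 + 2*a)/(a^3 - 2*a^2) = (a + 2)/(a*(a - 2))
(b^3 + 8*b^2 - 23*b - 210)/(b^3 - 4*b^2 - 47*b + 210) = (b + 6)/(b - 6)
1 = 1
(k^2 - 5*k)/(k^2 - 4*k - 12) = k*(5 - k)/(-k^2 + 4*k + 12)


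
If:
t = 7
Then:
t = 7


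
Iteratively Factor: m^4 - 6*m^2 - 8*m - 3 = (m + 1)*(m^3 - m^2 - 5*m - 3) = (m + 1)^2*(m^2 - 2*m - 3) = (m - 3)*(m + 1)^2*(m + 1)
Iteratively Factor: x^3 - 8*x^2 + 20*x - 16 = (x - 2)*(x^2 - 6*x + 8) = (x - 4)*(x - 2)*(x - 2)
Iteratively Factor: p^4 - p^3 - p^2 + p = (p - 1)*(p^3 - p) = (p - 1)^2*(p^2 + p) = (p - 1)^2*(p + 1)*(p)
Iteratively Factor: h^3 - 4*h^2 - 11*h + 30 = (h - 2)*(h^2 - 2*h - 15) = (h - 5)*(h - 2)*(h + 3)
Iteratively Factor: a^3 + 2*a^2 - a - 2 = (a - 1)*(a^2 + 3*a + 2) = (a - 1)*(a + 1)*(a + 2)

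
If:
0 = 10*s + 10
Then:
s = -1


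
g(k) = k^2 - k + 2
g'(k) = 2*k - 1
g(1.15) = 2.17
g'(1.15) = 1.30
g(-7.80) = 70.64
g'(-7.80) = -16.60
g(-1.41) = 5.40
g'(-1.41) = -3.82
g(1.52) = 2.79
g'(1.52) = 2.04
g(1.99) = 3.97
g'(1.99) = 2.98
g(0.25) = 1.81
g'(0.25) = -0.50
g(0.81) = 1.85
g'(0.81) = 0.62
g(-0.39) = 2.54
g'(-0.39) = -1.78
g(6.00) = 32.00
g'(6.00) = 11.00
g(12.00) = 134.00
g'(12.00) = 23.00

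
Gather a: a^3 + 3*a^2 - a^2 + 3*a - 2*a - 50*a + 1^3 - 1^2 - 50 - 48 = a^3 + 2*a^2 - 49*a - 98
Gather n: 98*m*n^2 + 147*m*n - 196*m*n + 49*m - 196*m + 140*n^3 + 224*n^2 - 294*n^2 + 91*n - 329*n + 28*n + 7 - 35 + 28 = -147*m + 140*n^3 + n^2*(98*m - 70) + n*(-49*m - 210)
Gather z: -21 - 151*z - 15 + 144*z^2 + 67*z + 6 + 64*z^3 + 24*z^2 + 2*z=64*z^3 + 168*z^2 - 82*z - 30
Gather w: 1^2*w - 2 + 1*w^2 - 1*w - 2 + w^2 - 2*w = 2*w^2 - 2*w - 4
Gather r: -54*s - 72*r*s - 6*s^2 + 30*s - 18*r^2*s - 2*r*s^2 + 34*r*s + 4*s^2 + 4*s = -18*r^2*s + r*(-2*s^2 - 38*s) - 2*s^2 - 20*s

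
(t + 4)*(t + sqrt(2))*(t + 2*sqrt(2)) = t^3 + 4*t^2 + 3*sqrt(2)*t^2 + 4*t + 12*sqrt(2)*t + 16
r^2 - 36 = (r - 6)*(r + 6)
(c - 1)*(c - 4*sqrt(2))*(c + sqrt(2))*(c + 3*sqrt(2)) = c^4 - c^3 - 26*c^2 - 24*sqrt(2)*c + 26*c + 24*sqrt(2)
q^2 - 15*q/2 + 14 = (q - 4)*(q - 7/2)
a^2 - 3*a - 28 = (a - 7)*(a + 4)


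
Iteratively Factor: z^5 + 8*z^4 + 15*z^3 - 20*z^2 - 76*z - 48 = (z - 2)*(z^4 + 10*z^3 + 35*z^2 + 50*z + 24) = (z - 2)*(z + 1)*(z^3 + 9*z^2 + 26*z + 24) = (z - 2)*(z + 1)*(z + 3)*(z^2 + 6*z + 8) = (z - 2)*(z + 1)*(z + 3)*(z + 4)*(z + 2)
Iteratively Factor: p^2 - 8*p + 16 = (p - 4)*(p - 4)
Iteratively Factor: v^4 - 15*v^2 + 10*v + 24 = (v - 2)*(v^3 + 2*v^2 - 11*v - 12) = (v - 3)*(v - 2)*(v^2 + 5*v + 4) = (v - 3)*(v - 2)*(v + 1)*(v + 4)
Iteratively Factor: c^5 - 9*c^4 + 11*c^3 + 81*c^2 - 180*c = (c + 3)*(c^4 - 12*c^3 + 47*c^2 - 60*c) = (c - 5)*(c + 3)*(c^3 - 7*c^2 + 12*c) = c*(c - 5)*(c + 3)*(c^2 - 7*c + 12) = c*(c - 5)*(c - 3)*(c + 3)*(c - 4)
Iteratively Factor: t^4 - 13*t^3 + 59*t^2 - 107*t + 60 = (t - 4)*(t^3 - 9*t^2 + 23*t - 15) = (t - 4)*(t - 1)*(t^2 - 8*t + 15) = (t - 5)*(t - 4)*(t - 1)*(t - 3)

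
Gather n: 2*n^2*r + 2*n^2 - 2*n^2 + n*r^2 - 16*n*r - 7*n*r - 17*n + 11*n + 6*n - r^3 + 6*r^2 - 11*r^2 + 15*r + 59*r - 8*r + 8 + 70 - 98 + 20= 2*n^2*r + n*(r^2 - 23*r) - r^3 - 5*r^2 + 66*r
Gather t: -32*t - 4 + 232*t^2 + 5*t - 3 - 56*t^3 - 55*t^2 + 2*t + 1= -56*t^3 + 177*t^2 - 25*t - 6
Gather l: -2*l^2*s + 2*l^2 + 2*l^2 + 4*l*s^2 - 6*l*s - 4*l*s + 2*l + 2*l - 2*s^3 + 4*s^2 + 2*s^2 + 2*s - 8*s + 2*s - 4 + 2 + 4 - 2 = l^2*(4 - 2*s) + l*(4*s^2 - 10*s + 4) - 2*s^3 + 6*s^2 - 4*s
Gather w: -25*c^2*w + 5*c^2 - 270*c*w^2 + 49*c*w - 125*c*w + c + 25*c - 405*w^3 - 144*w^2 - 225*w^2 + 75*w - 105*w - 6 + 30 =5*c^2 + 26*c - 405*w^3 + w^2*(-270*c - 369) + w*(-25*c^2 - 76*c - 30) + 24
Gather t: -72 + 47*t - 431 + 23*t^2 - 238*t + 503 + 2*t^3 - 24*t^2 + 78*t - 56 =2*t^3 - t^2 - 113*t - 56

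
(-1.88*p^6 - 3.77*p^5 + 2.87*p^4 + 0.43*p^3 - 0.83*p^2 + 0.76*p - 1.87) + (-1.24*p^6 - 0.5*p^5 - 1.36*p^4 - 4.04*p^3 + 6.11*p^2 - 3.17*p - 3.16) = -3.12*p^6 - 4.27*p^5 + 1.51*p^4 - 3.61*p^3 + 5.28*p^2 - 2.41*p - 5.03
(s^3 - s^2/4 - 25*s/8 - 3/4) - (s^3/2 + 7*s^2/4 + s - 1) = s^3/2 - 2*s^2 - 33*s/8 + 1/4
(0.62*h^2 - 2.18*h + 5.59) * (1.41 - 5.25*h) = -3.255*h^3 + 12.3192*h^2 - 32.4213*h + 7.8819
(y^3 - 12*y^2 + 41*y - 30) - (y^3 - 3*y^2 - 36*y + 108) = -9*y^2 + 77*y - 138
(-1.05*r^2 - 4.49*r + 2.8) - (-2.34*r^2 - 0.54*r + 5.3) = 1.29*r^2 - 3.95*r - 2.5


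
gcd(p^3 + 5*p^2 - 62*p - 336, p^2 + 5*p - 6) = p + 6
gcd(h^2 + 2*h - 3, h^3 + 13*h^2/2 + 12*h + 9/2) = h + 3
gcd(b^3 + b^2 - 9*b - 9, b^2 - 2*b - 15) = b + 3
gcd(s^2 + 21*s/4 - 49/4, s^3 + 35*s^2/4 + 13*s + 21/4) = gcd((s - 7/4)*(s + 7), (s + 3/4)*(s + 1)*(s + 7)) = s + 7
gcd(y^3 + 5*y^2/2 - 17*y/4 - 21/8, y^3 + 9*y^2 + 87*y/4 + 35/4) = y^2 + 4*y + 7/4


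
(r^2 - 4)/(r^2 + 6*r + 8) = (r - 2)/(r + 4)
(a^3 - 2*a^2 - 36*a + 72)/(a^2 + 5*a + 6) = (a^3 - 2*a^2 - 36*a + 72)/(a^2 + 5*a + 6)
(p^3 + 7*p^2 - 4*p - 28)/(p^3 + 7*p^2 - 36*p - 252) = (p^2 - 4)/(p^2 - 36)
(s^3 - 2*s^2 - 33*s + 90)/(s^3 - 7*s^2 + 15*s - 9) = (s^2 + s - 30)/(s^2 - 4*s + 3)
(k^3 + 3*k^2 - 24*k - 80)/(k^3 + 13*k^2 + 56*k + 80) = (k - 5)/(k + 5)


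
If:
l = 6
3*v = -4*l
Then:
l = 6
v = -8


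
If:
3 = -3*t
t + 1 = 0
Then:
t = -1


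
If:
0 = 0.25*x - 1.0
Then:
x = 4.00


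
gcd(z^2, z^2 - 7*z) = z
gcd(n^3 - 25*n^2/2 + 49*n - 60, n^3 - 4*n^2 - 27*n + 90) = n - 6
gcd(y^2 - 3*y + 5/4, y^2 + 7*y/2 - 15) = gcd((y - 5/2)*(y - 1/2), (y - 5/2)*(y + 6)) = y - 5/2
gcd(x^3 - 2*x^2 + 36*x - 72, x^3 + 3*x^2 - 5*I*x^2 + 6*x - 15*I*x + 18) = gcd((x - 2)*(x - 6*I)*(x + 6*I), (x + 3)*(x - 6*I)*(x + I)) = x - 6*I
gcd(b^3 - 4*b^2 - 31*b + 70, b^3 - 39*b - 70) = b^2 - 2*b - 35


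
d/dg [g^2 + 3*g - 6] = 2*g + 3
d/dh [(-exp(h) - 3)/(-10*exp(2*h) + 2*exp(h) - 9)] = (-2*(exp(h) + 3)*(10*exp(h) - 1) + 10*exp(2*h) - 2*exp(h) + 9)*exp(h)/(10*exp(2*h) - 2*exp(h) + 9)^2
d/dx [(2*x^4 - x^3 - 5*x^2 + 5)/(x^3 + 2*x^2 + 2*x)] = (2*x^6 + 8*x^5 + 15*x^4 - 4*x^3 - 25*x^2 - 20*x - 10)/(x^2*(x^4 + 4*x^3 + 8*x^2 + 8*x + 4))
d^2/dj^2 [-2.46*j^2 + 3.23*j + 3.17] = -4.92000000000000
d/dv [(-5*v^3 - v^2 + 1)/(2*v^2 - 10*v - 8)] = (-5*v^4 + 50*v^3 + 65*v^2 + 6*v + 5)/(2*(v^4 - 10*v^3 + 17*v^2 + 40*v + 16))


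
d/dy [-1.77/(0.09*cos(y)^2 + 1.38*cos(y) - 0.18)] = -(0.3186*cos(y) + 2.4426)*sin(y)/(0.09*cos(y)^2 + 1.38*cos(y) - 0.18)^2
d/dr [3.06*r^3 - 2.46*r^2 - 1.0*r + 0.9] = 9.18*r^2 - 4.92*r - 1.0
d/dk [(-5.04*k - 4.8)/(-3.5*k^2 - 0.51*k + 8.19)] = (17.64*k^2 + 2.5704*k - (5.04*k + 4.8)*(7.0*k + 0.51) - 41.2776)/(3.5*k^2 + 0.51*k - 8.19)^2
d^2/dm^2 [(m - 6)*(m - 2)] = 2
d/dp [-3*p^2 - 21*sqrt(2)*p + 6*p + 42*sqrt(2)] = -6*p - 21*sqrt(2) + 6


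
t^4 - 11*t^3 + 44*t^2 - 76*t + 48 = (t - 4)*(t - 3)*(t - 2)^2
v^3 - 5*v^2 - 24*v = v*(v - 8)*(v + 3)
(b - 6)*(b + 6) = b^2 - 36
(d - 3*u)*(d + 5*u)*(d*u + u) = d^3*u + 2*d^2*u^2 + d^2*u - 15*d*u^3 + 2*d*u^2 - 15*u^3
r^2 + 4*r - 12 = (r - 2)*(r + 6)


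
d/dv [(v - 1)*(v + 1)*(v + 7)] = 3*v^2 + 14*v - 1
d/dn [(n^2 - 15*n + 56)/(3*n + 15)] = (n^2 + 10*n - 131)/(3*(n^2 + 10*n + 25))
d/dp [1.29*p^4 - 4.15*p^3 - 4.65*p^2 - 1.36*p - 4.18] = 5.16*p^3 - 12.45*p^2 - 9.3*p - 1.36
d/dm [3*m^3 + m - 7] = 9*m^2 + 1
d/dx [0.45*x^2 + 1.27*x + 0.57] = 0.9*x + 1.27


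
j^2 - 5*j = j*(j - 5)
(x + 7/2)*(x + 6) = x^2 + 19*x/2 + 21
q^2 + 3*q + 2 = (q + 1)*(q + 2)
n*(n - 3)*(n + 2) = n^3 - n^2 - 6*n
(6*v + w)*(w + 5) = 6*v*w + 30*v + w^2 + 5*w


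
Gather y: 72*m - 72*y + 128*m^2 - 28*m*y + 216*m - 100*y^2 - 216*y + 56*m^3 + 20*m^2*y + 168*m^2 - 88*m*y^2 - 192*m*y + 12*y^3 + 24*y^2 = 56*m^3 + 296*m^2 + 288*m + 12*y^3 + y^2*(-88*m - 76) + y*(20*m^2 - 220*m - 288)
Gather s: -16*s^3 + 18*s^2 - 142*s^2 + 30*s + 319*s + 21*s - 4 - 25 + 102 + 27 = -16*s^3 - 124*s^2 + 370*s + 100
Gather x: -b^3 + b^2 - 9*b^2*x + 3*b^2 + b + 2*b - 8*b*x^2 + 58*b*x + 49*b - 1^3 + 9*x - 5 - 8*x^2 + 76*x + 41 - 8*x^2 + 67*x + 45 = -b^3 + 4*b^2 + 52*b + x^2*(-8*b - 16) + x*(-9*b^2 + 58*b + 152) + 80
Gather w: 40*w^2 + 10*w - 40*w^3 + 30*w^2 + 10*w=-40*w^3 + 70*w^2 + 20*w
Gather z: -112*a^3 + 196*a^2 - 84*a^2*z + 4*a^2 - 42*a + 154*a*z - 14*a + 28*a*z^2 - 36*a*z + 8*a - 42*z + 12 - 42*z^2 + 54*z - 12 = -112*a^3 + 200*a^2 - 48*a + z^2*(28*a - 42) + z*(-84*a^2 + 118*a + 12)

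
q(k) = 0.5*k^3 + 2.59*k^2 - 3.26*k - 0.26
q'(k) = 1.5*k^2 + 5.18*k - 3.26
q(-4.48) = 21.37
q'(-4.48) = 3.64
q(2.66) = 18.80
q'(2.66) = 21.13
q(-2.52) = 16.40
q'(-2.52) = -6.79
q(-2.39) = 15.50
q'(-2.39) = -7.07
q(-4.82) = 19.64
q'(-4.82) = 6.62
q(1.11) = -0.00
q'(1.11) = 4.34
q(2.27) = 11.53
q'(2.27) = 16.23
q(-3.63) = 21.79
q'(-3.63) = -2.30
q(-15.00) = -1056.11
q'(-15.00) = 256.54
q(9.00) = 544.69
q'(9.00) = 164.86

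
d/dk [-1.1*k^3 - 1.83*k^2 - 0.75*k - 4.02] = -3.3*k^2 - 3.66*k - 0.75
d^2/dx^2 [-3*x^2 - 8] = -6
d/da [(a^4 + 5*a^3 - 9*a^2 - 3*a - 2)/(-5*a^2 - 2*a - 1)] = (-10*a^5 - 31*a^4 - 24*a^3 - 12*a^2 - 2*a - 1)/(25*a^4 + 20*a^3 + 14*a^2 + 4*a + 1)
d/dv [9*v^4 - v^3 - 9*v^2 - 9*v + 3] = 36*v^3 - 3*v^2 - 18*v - 9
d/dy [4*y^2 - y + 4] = 8*y - 1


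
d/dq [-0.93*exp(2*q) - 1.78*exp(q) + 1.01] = (-1.86*exp(q) - 1.78)*exp(q)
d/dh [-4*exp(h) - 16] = -4*exp(h)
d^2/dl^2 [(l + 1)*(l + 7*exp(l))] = 7*l*exp(l) + 21*exp(l) + 2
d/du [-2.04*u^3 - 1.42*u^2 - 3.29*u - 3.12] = -6.12*u^2 - 2.84*u - 3.29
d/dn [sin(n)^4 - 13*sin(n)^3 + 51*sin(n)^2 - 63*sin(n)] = (4*sin(n)^3 - 39*sin(n)^2 + 102*sin(n) - 63)*cos(n)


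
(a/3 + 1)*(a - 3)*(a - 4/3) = a^3/3 - 4*a^2/9 - 3*a + 4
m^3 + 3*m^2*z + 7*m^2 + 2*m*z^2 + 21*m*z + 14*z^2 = (m + 7)*(m + z)*(m + 2*z)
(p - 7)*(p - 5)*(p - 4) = p^3 - 16*p^2 + 83*p - 140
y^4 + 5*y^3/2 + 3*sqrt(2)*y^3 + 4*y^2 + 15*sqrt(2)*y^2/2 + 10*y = y*(y + 5/2)*(y + sqrt(2))*(y + 2*sqrt(2))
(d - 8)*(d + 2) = d^2 - 6*d - 16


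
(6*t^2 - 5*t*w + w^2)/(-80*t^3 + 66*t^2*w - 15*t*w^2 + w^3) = (-3*t + w)/(40*t^2 - 13*t*w + w^2)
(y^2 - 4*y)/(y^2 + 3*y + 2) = y*(y - 4)/(y^2 + 3*y + 2)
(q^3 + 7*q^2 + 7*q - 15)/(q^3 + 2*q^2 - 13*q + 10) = (q + 3)/(q - 2)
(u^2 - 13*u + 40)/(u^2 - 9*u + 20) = (u - 8)/(u - 4)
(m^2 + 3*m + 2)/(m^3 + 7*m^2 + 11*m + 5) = (m + 2)/(m^2 + 6*m + 5)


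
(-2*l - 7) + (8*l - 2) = 6*l - 9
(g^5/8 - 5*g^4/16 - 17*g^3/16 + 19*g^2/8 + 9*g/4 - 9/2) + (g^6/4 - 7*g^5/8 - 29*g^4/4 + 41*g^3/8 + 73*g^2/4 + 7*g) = g^6/4 - 3*g^5/4 - 121*g^4/16 + 65*g^3/16 + 165*g^2/8 + 37*g/4 - 9/2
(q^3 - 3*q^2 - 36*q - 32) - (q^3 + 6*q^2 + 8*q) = -9*q^2 - 44*q - 32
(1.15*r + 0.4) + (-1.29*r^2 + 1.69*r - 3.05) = -1.29*r^2 + 2.84*r - 2.65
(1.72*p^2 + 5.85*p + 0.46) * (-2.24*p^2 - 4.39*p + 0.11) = -3.8528*p^4 - 20.6548*p^3 - 26.5227*p^2 - 1.3759*p + 0.0506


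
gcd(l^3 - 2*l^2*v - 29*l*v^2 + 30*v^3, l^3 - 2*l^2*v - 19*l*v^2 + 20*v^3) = -l + v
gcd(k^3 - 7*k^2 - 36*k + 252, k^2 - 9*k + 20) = 1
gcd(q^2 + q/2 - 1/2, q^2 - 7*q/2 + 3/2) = q - 1/2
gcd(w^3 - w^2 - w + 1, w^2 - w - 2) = w + 1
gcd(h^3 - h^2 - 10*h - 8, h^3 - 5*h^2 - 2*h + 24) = h^2 - 2*h - 8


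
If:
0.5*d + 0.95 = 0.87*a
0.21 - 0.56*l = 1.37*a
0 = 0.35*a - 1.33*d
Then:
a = 1.29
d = 0.34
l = -2.77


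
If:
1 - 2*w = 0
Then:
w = 1/2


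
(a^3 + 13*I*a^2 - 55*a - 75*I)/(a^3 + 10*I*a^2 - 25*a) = (a + 3*I)/a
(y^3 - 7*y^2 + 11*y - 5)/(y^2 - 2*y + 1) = y - 5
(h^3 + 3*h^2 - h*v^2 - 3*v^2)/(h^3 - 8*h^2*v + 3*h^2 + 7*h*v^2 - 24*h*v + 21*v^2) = (-h - v)/(-h + 7*v)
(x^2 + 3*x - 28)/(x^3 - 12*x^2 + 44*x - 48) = (x + 7)/(x^2 - 8*x + 12)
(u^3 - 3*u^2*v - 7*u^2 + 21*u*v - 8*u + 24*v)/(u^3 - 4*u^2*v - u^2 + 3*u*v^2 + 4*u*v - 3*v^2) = (u^2 - 7*u - 8)/(u^2 - u*v - u + v)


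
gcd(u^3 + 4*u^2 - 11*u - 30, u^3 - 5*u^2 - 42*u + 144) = u - 3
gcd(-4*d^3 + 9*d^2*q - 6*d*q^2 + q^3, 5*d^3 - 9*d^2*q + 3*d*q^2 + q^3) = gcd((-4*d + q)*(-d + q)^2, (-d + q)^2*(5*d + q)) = d^2 - 2*d*q + q^2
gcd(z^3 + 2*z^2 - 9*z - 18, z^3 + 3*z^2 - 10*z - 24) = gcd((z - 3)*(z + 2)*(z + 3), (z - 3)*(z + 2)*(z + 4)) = z^2 - z - 6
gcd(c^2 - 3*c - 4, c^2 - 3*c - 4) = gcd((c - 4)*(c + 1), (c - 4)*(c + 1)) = c^2 - 3*c - 4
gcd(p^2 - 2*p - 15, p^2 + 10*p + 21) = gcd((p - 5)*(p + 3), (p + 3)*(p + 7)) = p + 3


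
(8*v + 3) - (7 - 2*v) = 10*v - 4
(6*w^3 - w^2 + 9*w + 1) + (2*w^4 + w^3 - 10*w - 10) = 2*w^4 + 7*w^3 - w^2 - w - 9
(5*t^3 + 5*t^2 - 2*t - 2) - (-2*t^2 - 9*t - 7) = 5*t^3 + 7*t^2 + 7*t + 5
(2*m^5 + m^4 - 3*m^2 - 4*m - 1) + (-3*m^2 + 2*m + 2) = 2*m^5 + m^4 - 6*m^2 - 2*m + 1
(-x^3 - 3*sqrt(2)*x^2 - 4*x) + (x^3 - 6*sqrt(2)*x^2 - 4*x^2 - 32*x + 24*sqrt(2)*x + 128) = -9*sqrt(2)*x^2 - 4*x^2 - 36*x + 24*sqrt(2)*x + 128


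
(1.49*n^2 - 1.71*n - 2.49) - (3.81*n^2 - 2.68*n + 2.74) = -2.32*n^2 + 0.97*n - 5.23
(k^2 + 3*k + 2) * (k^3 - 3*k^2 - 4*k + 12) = k^5 - 11*k^3 - 6*k^2 + 28*k + 24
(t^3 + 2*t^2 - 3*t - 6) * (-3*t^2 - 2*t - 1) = -3*t^5 - 8*t^4 + 4*t^3 + 22*t^2 + 15*t + 6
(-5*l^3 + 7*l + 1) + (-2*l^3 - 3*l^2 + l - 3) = -7*l^3 - 3*l^2 + 8*l - 2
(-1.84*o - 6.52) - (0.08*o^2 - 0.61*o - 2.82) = -0.08*o^2 - 1.23*o - 3.7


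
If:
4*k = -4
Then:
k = -1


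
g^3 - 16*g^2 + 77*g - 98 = (g - 7)^2*(g - 2)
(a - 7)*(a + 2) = a^2 - 5*a - 14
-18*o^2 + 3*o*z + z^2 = (-3*o + z)*(6*o + z)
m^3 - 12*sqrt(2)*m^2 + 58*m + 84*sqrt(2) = (m - 7*sqrt(2))*(m - 6*sqrt(2))*(m + sqrt(2))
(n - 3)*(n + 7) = n^2 + 4*n - 21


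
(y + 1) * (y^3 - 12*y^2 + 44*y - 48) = y^4 - 11*y^3 + 32*y^2 - 4*y - 48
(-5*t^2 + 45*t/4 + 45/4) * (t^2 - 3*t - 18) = -5*t^4 + 105*t^3/4 + 135*t^2/2 - 945*t/4 - 405/2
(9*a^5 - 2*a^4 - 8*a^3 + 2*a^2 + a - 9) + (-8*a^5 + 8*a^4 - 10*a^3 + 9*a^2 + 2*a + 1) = a^5 + 6*a^4 - 18*a^3 + 11*a^2 + 3*a - 8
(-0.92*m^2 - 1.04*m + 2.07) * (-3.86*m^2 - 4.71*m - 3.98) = 3.5512*m^4 + 8.3476*m^3 + 0.569800000000002*m^2 - 5.6105*m - 8.2386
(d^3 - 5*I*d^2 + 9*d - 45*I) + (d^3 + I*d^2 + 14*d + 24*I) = 2*d^3 - 4*I*d^2 + 23*d - 21*I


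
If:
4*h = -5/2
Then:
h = -5/8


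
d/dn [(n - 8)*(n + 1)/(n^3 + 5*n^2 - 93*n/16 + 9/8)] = 16*(-16*n^4 + 224*n^3 + 851*n^2 + 1316*n - 870)/(256*n^6 + 2560*n^5 + 3424*n^4 - 14304*n^3 + 11529*n^2 - 3348*n + 324)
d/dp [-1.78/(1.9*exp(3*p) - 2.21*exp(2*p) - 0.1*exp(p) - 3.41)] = (10.146*exp(2*p) - 7.8676*exp(p) - 0.178)*exp(p)/(-1.9*exp(3*p) + 2.21*exp(2*p) + 0.1*exp(p) + 3.41)^2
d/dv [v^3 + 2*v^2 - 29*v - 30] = 3*v^2 + 4*v - 29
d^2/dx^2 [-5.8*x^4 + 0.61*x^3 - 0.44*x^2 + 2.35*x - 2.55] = -69.6*x^2 + 3.66*x - 0.88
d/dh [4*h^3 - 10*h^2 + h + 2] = 12*h^2 - 20*h + 1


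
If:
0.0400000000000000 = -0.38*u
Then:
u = -0.11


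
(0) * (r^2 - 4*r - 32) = 0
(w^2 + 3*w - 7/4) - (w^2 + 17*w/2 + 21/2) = -11*w/2 - 49/4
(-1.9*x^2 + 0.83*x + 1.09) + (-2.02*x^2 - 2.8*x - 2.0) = -3.92*x^2 - 1.97*x - 0.91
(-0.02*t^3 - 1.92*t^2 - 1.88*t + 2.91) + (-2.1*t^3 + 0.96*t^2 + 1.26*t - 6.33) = -2.12*t^3 - 0.96*t^2 - 0.62*t - 3.42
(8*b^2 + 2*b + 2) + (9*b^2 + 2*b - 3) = 17*b^2 + 4*b - 1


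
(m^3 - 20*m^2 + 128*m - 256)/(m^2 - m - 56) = (m^2 - 12*m + 32)/(m + 7)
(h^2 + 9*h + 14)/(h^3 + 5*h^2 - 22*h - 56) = 1/(h - 4)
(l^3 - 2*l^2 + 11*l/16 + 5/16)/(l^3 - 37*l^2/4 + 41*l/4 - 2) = (16*l^2 - 16*l - 5)/(4*(4*l^2 - 33*l + 8))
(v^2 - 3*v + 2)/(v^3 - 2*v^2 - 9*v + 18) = (v - 1)/(v^2 - 9)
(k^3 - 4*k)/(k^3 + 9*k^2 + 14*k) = (k - 2)/(k + 7)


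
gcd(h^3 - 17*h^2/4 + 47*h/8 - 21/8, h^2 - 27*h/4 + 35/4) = h - 7/4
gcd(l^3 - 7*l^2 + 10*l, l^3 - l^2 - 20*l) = l^2 - 5*l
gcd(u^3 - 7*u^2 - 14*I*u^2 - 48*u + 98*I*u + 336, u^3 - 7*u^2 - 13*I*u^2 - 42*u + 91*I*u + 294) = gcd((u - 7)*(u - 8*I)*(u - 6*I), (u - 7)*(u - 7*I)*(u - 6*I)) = u^2 + u*(-7 - 6*I) + 42*I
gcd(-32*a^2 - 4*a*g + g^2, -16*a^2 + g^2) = 4*a + g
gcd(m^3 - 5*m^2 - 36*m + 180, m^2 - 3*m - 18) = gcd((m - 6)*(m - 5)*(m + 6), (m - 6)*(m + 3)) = m - 6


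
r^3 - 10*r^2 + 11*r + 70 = (r - 7)*(r - 5)*(r + 2)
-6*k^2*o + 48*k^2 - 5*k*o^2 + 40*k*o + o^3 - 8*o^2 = (-6*k + o)*(k + o)*(o - 8)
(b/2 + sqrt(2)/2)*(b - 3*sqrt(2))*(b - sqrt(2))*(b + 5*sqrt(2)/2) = b^4/2 - sqrt(2)*b^3/4 - 17*b^2/2 + sqrt(2)*b/2 + 15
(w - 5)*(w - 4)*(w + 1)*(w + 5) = w^4 - 3*w^3 - 29*w^2 + 75*w + 100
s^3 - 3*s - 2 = (s - 2)*(s + 1)^2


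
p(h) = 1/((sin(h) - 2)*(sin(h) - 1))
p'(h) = -cos(h)/((sin(h) - 2)*(sin(h) - 1)^2) - cos(h)/((sin(h) - 2)^2*(sin(h) - 1))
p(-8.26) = 0.18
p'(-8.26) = -0.06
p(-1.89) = 0.17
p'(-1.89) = -0.05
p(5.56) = 0.23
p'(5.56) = 0.17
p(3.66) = 0.27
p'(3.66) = -0.25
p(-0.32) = 0.33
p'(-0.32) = 0.37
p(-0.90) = 0.20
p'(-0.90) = 0.12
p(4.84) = 0.17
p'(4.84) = 0.02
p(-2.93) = 0.37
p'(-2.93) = -0.47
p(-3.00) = 0.41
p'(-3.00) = -0.54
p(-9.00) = 0.29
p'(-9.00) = -0.30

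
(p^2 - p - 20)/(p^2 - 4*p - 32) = (p - 5)/(p - 8)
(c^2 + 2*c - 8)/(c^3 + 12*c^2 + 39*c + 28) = (c - 2)/(c^2 + 8*c + 7)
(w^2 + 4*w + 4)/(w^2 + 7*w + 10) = (w + 2)/(w + 5)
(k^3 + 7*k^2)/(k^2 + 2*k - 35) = k^2/(k - 5)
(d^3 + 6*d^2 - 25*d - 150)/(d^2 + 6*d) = d - 25/d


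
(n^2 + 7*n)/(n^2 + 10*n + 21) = n/(n + 3)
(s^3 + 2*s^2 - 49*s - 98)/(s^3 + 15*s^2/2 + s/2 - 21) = 2*(s - 7)/(2*s - 3)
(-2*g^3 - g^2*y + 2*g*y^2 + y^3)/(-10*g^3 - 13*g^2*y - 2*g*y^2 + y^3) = (-g + y)/(-5*g + y)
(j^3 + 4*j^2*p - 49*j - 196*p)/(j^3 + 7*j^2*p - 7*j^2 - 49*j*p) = (j^2 + 4*j*p + 7*j + 28*p)/(j*(j + 7*p))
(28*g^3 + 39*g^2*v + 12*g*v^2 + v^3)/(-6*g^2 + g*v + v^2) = (28*g^3 + 39*g^2*v + 12*g*v^2 + v^3)/(-6*g^2 + g*v + v^2)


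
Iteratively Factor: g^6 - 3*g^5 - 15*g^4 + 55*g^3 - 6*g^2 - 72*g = (g + 1)*(g^5 - 4*g^4 - 11*g^3 + 66*g^2 - 72*g) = (g - 3)*(g + 1)*(g^4 - g^3 - 14*g^2 + 24*g) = (g - 3)^2*(g + 1)*(g^3 + 2*g^2 - 8*g) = (g - 3)^2*(g - 2)*(g + 1)*(g^2 + 4*g) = g*(g - 3)^2*(g - 2)*(g + 1)*(g + 4)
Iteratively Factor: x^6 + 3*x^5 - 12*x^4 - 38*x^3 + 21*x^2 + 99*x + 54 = (x + 1)*(x^5 + 2*x^4 - 14*x^3 - 24*x^2 + 45*x + 54) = (x - 2)*(x + 1)*(x^4 + 4*x^3 - 6*x^2 - 36*x - 27) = (x - 2)*(x + 1)^2*(x^3 + 3*x^2 - 9*x - 27) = (x - 2)*(x + 1)^2*(x + 3)*(x^2 - 9) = (x - 2)*(x + 1)^2*(x + 3)^2*(x - 3)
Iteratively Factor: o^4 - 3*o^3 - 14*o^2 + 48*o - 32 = (o + 4)*(o^3 - 7*o^2 + 14*o - 8) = (o - 2)*(o + 4)*(o^2 - 5*o + 4) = (o - 4)*(o - 2)*(o + 4)*(o - 1)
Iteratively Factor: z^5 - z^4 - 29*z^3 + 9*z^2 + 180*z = (z + 3)*(z^4 - 4*z^3 - 17*z^2 + 60*z) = (z - 5)*(z + 3)*(z^3 + z^2 - 12*z) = z*(z - 5)*(z + 3)*(z^2 + z - 12) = z*(z - 5)*(z - 3)*(z + 3)*(z + 4)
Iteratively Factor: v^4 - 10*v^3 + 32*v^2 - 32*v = (v - 4)*(v^3 - 6*v^2 + 8*v) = (v - 4)*(v - 2)*(v^2 - 4*v) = v*(v - 4)*(v - 2)*(v - 4)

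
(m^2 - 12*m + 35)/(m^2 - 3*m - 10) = (m - 7)/(m + 2)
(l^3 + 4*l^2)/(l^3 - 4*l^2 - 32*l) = l/(l - 8)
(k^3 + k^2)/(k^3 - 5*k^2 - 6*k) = k/(k - 6)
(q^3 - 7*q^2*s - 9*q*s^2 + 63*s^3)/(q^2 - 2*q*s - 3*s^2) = (q^2 - 4*q*s - 21*s^2)/(q + s)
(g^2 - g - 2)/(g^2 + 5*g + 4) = (g - 2)/(g + 4)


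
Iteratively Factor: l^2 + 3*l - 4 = (l + 4)*(l - 1)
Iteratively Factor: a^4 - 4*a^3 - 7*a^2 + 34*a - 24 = (a + 3)*(a^3 - 7*a^2 + 14*a - 8) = (a - 4)*(a + 3)*(a^2 - 3*a + 2) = (a - 4)*(a - 1)*(a + 3)*(a - 2)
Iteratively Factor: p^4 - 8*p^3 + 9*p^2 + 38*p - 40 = (p + 2)*(p^3 - 10*p^2 + 29*p - 20) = (p - 4)*(p + 2)*(p^2 - 6*p + 5) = (p - 4)*(p - 1)*(p + 2)*(p - 5)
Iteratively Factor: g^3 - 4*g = (g)*(g^2 - 4) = g*(g - 2)*(g + 2)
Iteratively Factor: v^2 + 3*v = (v + 3)*(v)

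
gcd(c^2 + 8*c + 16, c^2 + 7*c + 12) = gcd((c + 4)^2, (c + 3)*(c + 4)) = c + 4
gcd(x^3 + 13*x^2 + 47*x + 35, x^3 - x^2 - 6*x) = 1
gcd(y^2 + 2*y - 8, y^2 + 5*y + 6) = 1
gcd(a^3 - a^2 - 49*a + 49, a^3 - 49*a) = a^2 - 49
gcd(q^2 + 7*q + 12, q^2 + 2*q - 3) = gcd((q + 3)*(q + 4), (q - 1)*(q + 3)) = q + 3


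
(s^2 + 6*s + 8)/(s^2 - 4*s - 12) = (s + 4)/(s - 6)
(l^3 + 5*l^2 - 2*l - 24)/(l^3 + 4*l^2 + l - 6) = (l^2 + 2*l - 8)/(l^2 + l - 2)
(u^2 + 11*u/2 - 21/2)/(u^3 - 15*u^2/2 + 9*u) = (u + 7)/(u*(u - 6))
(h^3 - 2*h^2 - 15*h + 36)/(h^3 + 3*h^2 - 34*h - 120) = (h^2 - 6*h + 9)/(h^2 - h - 30)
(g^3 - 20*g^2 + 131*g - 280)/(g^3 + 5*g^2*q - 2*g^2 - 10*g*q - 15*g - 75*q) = (g^2 - 15*g + 56)/(g^2 + 5*g*q + 3*g + 15*q)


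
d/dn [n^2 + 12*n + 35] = 2*n + 12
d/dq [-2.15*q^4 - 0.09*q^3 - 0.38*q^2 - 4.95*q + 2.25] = -8.6*q^3 - 0.27*q^2 - 0.76*q - 4.95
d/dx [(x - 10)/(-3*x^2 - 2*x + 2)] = 3*(x^2 - 20*x - 6)/(9*x^4 + 12*x^3 - 8*x^2 - 8*x + 4)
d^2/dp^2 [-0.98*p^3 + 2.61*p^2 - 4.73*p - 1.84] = 5.22 - 5.88*p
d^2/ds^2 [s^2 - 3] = 2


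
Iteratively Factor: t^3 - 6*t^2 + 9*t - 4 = (t - 4)*(t^2 - 2*t + 1) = (t - 4)*(t - 1)*(t - 1)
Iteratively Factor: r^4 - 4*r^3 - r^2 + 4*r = (r - 4)*(r^3 - r) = (r - 4)*(r - 1)*(r^2 + r) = (r - 4)*(r - 1)*(r + 1)*(r)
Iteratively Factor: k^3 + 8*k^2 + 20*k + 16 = (k + 2)*(k^2 + 6*k + 8) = (k + 2)*(k + 4)*(k + 2)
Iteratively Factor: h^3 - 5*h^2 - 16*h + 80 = (h - 5)*(h^2 - 16) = (h - 5)*(h - 4)*(h + 4)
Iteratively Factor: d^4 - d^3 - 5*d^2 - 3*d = (d + 1)*(d^3 - 2*d^2 - 3*d) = (d - 3)*(d + 1)*(d^2 + d) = (d - 3)*(d + 1)^2*(d)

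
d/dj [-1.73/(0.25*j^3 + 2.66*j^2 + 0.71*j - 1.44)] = (1.2975*j^2 + 9.2036*j + 1.2283)/(0.25*j^3 + 2.66*j^2 + 0.71*j - 1.44)^2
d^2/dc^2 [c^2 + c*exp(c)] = c*exp(c) + 2*exp(c) + 2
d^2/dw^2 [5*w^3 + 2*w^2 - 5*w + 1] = 30*w + 4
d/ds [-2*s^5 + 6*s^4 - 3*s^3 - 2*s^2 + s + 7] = -10*s^4 + 24*s^3 - 9*s^2 - 4*s + 1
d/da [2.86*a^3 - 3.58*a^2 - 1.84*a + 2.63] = 8.58*a^2 - 7.16*a - 1.84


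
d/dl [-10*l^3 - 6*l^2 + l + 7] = -30*l^2 - 12*l + 1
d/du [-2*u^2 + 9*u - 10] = 9 - 4*u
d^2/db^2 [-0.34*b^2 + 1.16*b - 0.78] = -0.680000000000000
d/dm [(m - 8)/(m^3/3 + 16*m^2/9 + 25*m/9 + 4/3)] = 18*(-3*m^3 + 28*m^2 + 128*m + 106)/(9*m^6 + 96*m^5 + 406*m^4 + 872*m^3 + 1009*m^2 + 600*m + 144)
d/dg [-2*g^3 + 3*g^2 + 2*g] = -6*g^2 + 6*g + 2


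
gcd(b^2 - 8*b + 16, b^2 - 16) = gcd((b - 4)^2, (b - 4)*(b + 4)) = b - 4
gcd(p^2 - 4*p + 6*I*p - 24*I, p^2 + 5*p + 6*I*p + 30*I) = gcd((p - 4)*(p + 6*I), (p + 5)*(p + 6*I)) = p + 6*I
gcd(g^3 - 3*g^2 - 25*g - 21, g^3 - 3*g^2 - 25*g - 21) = g^3 - 3*g^2 - 25*g - 21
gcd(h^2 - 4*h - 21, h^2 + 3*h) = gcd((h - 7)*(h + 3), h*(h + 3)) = h + 3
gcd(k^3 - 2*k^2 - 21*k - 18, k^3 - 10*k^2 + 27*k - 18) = k - 6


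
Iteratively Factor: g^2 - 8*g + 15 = (g - 3)*(g - 5)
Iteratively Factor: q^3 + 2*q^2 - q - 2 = (q + 1)*(q^2 + q - 2) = (q + 1)*(q + 2)*(q - 1)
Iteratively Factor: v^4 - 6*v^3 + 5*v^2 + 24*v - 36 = (v - 3)*(v^3 - 3*v^2 - 4*v + 12) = (v - 3)*(v + 2)*(v^2 - 5*v + 6) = (v - 3)*(v - 2)*(v + 2)*(v - 3)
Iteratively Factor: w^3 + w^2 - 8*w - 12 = (w - 3)*(w^2 + 4*w + 4) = (w - 3)*(w + 2)*(w + 2)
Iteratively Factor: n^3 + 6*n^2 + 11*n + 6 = (n + 1)*(n^2 + 5*n + 6) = (n + 1)*(n + 2)*(n + 3)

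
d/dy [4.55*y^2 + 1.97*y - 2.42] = 9.1*y + 1.97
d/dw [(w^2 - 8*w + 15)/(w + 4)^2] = 2*(8*w - 31)/(w^3 + 12*w^2 + 48*w + 64)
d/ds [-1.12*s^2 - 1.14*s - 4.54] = -2.24*s - 1.14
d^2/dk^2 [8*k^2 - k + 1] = 16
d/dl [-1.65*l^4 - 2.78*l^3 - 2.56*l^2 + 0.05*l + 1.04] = -6.6*l^3 - 8.34*l^2 - 5.12*l + 0.05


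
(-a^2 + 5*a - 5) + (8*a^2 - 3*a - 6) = 7*a^2 + 2*a - 11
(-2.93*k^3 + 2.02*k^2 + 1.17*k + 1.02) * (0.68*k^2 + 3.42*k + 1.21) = -1.9924*k^5 - 8.647*k^4 + 4.1587*k^3 + 7.1392*k^2 + 4.9041*k + 1.2342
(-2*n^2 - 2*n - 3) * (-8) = 16*n^2 + 16*n + 24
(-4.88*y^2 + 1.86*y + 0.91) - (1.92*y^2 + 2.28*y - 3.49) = -6.8*y^2 - 0.42*y + 4.4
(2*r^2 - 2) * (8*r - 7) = 16*r^3 - 14*r^2 - 16*r + 14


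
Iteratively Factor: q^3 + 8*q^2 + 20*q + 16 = (q + 4)*(q^2 + 4*q + 4) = (q + 2)*(q + 4)*(q + 2)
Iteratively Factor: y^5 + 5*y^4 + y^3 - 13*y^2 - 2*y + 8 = (y - 1)*(y^4 + 6*y^3 + 7*y^2 - 6*y - 8) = (y - 1)*(y + 4)*(y^3 + 2*y^2 - y - 2) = (y - 1)*(y + 2)*(y + 4)*(y^2 - 1) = (y - 1)*(y + 1)*(y + 2)*(y + 4)*(y - 1)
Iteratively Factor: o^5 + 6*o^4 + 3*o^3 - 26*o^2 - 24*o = (o + 4)*(o^4 + 2*o^3 - 5*o^2 - 6*o) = (o + 1)*(o + 4)*(o^3 + o^2 - 6*o) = o*(o + 1)*(o + 4)*(o^2 + o - 6) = o*(o - 2)*(o + 1)*(o + 4)*(o + 3)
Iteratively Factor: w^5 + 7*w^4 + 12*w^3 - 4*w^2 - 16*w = (w + 2)*(w^4 + 5*w^3 + 2*w^2 - 8*w) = (w - 1)*(w + 2)*(w^3 + 6*w^2 + 8*w) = (w - 1)*(w + 2)*(w + 4)*(w^2 + 2*w) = w*(w - 1)*(w + 2)*(w + 4)*(w + 2)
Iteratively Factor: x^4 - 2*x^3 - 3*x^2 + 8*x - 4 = (x + 2)*(x^3 - 4*x^2 + 5*x - 2) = (x - 2)*(x + 2)*(x^2 - 2*x + 1) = (x - 2)*(x - 1)*(x + 2)*(x - 1)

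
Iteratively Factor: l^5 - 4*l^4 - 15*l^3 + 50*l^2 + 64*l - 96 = (l + 3)*(l^4 - 7*l^3 + 6*l^2 + 32*l - 32) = (l - 4)*(l + 3)*(l^3 - 3*l^2 - 6*l + 8) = (l - 4)*(l + 2)*(l + 3)*(l^2 - 5*l + 4) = (l - 4)*(l - 1)*(l + 2)*(l + 3)*(l - 4)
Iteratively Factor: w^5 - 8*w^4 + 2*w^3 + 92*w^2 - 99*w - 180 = (w + 3)*(w^4 - 11*w^3 + 35*w^2 - 13*w - 60) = (w - 3)*(w + 3)*(w^3 - 8*w^2 + 11*w + 20) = (w - 4)*(w - 3)*(w + 3)*(w^2 - 4*w - 5) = (w - 4)*(w - 3)*(w + 1)*(w + 3)*(w - 5)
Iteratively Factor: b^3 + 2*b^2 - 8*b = (b + 4)*(b^2 - 2*b) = b*(b + 4)*(b - 2)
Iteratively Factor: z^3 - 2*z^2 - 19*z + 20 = (z - 5)*(z^2 + 3*z - 4) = (z - 5)*(z - 1)*(z + 4)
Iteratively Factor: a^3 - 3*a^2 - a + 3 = (a + 1)*(a^2 - 4*a + 3) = (a - 1)*(a + 1)*(a - 3)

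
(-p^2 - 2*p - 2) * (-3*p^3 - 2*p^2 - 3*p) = 3*p^5 + 8*p^4 + 13*p^3 + 10*p^2 + 6*p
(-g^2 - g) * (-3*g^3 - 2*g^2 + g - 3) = 3*g^5 + 5*g^4 + g^3 + 2*g^2 + 3*g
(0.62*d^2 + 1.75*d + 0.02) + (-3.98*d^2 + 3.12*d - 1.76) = -3.36*d^2 + 4.87*d - 1.74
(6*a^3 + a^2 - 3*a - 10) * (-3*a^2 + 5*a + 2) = -18*a^5 + 27*a^4 + 26*a^3 + 17*a^2 - 56*a - 20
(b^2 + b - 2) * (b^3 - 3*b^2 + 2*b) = b^5 - 2*b^4 - 3*b^3 + 8*b^2 - 4*b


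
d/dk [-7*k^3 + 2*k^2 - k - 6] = -21*k^2 + 4*k - 1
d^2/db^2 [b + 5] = 0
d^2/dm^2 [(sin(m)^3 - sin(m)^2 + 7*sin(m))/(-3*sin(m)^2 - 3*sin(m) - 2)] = (9*sin(m)^7 + 27*sin(m)^6 + 120*sin(m)^5 + 18*sin(m)^4 - 384*sin(m)^3 - 130*sin(m)^2 + 256*sin(m) + 92)/(3*sin(m)^2 + 3*sin(m) + 2)^3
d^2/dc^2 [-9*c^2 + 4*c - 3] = -18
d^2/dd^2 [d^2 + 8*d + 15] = 2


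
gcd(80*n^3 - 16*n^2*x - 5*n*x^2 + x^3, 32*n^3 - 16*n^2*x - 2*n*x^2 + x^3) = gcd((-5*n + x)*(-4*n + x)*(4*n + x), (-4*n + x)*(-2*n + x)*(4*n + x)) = -16*n^2 + x^2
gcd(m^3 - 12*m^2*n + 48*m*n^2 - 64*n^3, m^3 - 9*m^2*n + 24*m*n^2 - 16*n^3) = m^2 - 8*m*n + 16*n^2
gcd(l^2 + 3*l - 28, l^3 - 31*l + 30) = 1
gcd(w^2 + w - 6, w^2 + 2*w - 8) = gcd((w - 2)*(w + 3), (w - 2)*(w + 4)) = w - 2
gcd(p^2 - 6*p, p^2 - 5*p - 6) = p - 6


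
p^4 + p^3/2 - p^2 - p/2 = p*(p - 1)*(p + 1/2)*(p + 1)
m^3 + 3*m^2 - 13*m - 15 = (m - 3)*(m + 1)*(m + 5)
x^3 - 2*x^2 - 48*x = x*(x - 8)*(x + 6)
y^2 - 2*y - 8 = (y - 4)*(y + 2)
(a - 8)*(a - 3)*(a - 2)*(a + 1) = a^4 - 12*a^3 + 33*a^2 - 2*a - 48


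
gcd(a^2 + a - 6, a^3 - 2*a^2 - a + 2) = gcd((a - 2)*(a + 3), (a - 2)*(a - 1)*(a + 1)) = a - 2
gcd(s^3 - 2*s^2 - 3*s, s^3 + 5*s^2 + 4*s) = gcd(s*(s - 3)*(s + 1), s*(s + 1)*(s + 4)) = s^2 + s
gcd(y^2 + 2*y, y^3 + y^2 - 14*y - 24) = y + 2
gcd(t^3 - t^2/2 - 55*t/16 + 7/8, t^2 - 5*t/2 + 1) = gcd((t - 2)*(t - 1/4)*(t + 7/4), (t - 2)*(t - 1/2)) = t - 2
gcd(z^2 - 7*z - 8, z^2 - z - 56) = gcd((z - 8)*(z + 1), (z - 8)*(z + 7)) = z - 8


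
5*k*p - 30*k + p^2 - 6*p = (5*k + p)*(p - 6)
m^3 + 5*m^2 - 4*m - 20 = (m - 2)*(m + 2)*(m + 5)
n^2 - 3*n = n*(n - 3)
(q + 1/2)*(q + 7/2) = q^2 + 4*q + 7/4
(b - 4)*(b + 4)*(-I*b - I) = -I*b^3 - I*b^2 + 16*I*b + 16*I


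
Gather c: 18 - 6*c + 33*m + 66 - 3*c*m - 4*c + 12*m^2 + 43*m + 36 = c*(-3*m - 10) + 12*m^2 + 76*m + 120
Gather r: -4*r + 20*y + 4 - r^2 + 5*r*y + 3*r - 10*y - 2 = -r^2 + r*(5*y - 1) + 10*y + 2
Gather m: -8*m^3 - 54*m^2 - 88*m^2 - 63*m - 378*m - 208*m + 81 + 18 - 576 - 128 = -8*m^3 - 142*m^2 - 649*m - 605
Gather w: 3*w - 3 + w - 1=4*w - 4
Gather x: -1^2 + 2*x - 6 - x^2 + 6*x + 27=-x^2 + 8*x + 20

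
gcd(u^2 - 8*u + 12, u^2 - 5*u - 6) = u - 6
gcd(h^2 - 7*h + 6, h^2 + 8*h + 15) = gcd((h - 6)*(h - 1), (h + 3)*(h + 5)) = 1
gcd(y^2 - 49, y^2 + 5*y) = 1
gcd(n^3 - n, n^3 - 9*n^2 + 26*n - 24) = 1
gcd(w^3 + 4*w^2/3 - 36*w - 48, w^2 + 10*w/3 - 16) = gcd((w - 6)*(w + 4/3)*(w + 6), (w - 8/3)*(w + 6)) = w + 6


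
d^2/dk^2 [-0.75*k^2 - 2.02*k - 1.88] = -1.50000000000000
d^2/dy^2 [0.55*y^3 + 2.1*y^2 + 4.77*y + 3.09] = 3.3*y + 4.2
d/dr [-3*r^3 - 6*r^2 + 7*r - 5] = -9*r^2 - 12*r + 7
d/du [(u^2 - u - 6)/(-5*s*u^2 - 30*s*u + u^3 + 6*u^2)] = (u*(1 - 2*u)*(5*s*u + 30*s - u^2 - 6*u) - (-u^2 + u + 6)*(10*s*u + 30*s - 3*u^2 - 12*u))/(u^2*(5*s*u + 30*s - u^2 - 6*u)^2)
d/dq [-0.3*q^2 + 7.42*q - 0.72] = 7.42 - 0.6*q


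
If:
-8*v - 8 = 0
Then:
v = -1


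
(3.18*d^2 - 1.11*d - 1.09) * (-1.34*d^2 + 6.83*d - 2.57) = -4.2612*d^4 + 23.2068*d^3 - 14.2933*d^2 - 4.592*d + 2.8013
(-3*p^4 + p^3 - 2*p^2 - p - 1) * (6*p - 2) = -18*p^5 + 12*p^4 - 14*p^3 - 2*p^2 - 4*p + 2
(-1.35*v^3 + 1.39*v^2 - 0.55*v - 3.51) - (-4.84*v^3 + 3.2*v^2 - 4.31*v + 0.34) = 3.49*v^3 - 1.81*v^2 + 3.76*v - 3.85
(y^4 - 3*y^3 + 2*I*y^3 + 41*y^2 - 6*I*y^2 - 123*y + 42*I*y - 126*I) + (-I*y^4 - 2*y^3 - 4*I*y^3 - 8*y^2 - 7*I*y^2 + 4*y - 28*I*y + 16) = y^4 - I*y^4 - 5*y^3 - 2*I*y^3 + 33*y^2 - 13*I*y^2 - 119*y + 14*I*y + 16 - 126*I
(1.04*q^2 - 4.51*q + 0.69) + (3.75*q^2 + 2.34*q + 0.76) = 4.79*q^2 - 2.17*q + 1.45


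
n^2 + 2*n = n*(n + 2)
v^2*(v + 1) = v^3 + v^2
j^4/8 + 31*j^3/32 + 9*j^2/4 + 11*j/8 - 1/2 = (j/4 + 1)*(j/2 + 1)*(j - 1/4)*(j + 2)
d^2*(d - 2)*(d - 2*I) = d^4 - 2*d^3 - 2*I*d^3 + 4*I*d^2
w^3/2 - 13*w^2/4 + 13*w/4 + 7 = (w/2 + 1/2)*(w - 4)*(w - 7/2)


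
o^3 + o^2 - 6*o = o*(o - 2)*(o + 3)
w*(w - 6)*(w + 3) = w^3 - 3*w^2 - 18*w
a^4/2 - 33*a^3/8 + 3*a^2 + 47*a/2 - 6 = (a/2 + 1)*(a - 6)*(a - 4)*(a - 1/4)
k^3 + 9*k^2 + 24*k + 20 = (k + 2)^2*(k + 5)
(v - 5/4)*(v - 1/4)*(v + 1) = v^3 - v^2/2 - 19*v/16 + 5/16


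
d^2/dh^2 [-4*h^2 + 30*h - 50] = -8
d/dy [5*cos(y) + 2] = -5*sin(y)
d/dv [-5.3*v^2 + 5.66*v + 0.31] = 5.66 - 10.6*v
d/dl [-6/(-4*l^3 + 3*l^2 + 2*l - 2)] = 12*(-6*l^2 + 3*l + 1)/(4*l^3 - 3*l^2 - 2*l + 2)^2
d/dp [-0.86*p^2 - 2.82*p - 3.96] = -1.72*p - 2.82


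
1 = 1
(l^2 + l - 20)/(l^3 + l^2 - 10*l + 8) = (l^2 + l - 20)/(l^3 + l^2 - 10*l + 8)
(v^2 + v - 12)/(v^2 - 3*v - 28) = (v - 3)/(v - 7)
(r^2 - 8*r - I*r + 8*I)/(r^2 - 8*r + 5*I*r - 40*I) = (r - I)/(r + 5*I)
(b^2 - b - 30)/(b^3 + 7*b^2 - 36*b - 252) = (b + 5)/(b^2 + 13*b + 42)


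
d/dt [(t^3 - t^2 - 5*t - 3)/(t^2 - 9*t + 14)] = (t^4 - 18*t^3 + 56*t^2 - 22*t - 97)/(t^4 - 18*t^3 + 109*t^2 - 252*t + 196)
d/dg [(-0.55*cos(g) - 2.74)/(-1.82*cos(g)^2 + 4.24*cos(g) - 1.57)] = (1.001*cos(g)^2 + 9.9736*cos(g) - 12.4811)*sin(g)/(3.3124*cos(g)^4 - 15.4336*cos(g)^3 + 23.6924*cos(g)^2 - 13.3136*cos(g) + 2.4649)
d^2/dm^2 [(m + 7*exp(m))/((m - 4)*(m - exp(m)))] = (2*(1 - exp(m))^2*(m - 4)^2*(m + 7*exp(m)) + 2*(1 - exp(m))*(m - 4)*(m - exp(m))*(m + 7*exp(m)) + 7*(m - 4)^2*(m - exp(m))^2*exp(m) + (m - 4)^2*(m - exp(m))*(-2*(1 - exp(m))*(7*exp(m) + 1) + (m + 7*exp(m))*exp(m)) - 2*(m - 4)*(m - exp(m))^2*(7*exp(m) + 1) + 2*(m - exp(m))^2*(m + 7*exp(m)))/((m - 4)^3*(m - exp(m))^3)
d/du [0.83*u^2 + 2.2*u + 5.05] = 1.66*u + 2.2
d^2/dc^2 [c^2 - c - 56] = 2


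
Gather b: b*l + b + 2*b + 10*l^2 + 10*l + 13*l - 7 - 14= b*(l + 3) + 10*l^2 + 23*l - 21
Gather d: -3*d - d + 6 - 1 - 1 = 4 - 4*d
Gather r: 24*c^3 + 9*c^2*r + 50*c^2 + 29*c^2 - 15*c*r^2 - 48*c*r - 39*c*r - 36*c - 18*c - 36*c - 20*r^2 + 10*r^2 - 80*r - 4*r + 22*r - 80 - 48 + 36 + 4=24*c^3 + 79*c^2 - 90*c + r^2*(-15*c - 10) + r*(9*c^2 - 87*c - 62) - 88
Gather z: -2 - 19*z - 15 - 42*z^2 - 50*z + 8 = -42*z^2 - 69*z - 9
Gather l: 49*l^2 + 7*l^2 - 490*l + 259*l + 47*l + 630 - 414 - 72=56*l^2 - 184*l + 144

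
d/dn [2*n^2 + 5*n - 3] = 4*n + 5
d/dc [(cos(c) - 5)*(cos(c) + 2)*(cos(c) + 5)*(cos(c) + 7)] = (-4*cos(c)^3 - 27*cos(c)^2 + 22*cos(c) + 225)*sin(c)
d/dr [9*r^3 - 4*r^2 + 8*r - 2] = 27*r^2 - 8*r + 8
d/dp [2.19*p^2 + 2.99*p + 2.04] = 4.38*p + 2.99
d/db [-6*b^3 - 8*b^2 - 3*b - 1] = -18*b^2 - 16*b - 3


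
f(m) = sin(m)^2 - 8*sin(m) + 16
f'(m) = 2*sin(m)*cos(m) - 8*cos(m)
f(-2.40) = 21.86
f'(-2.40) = 6.90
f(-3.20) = 15.54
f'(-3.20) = 7.87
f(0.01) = 15.92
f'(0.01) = -7.98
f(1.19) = 9.43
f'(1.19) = -2.28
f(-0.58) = 20.68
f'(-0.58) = -7.61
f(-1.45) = 24.93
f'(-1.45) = -1.20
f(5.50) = 22.14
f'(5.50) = -6.67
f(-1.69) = 24.93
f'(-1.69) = 1.19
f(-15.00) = 21.63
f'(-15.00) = 7.07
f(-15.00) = 21.63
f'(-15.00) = 7.07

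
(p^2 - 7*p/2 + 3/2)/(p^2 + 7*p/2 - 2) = (p - 3)/(p + 4)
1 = 1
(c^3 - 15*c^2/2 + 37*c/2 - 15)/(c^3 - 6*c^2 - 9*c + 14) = (2*c^3 - 15*c^2 + 37*c - 30)/(2*(c^3 - 6*c^2 - 9*c + 14))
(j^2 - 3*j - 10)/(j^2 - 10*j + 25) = (j + 2)/(j - 5)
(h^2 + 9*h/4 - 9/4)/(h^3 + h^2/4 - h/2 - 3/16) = 4*(h + 3)/(4*h^2 + 4*h + 1)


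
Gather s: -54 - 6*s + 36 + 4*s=-2*s - 18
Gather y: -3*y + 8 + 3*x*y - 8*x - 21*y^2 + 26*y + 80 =-8*x - 21*y^2 + y*(3*x + 23) + 88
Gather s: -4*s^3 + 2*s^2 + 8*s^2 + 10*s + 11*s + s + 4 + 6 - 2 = -4*s^3 + 10*s^2 + 22*s + 8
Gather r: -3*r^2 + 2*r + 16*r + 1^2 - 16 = -3*r^2 + 18*r - 15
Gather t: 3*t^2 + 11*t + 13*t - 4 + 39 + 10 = 3*t^2 + 24*t + 45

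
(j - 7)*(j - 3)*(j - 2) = j^3 - 12*j^2 + 41*j - 42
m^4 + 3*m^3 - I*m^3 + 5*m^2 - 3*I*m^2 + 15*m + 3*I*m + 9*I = (m + 3)*(m - 3*I)*(m + I)^2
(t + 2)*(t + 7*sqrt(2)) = t^2 + 2*t + 7*sqrt(2)*t + 14*sqrt(2)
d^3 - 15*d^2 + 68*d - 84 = (d - 7)*(d - 6)*(d - 2)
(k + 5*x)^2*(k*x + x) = k^3*x + 10*k^2*x^2 + k^2*x + 25*k*x^3 + 10*k*x^2 + 25*x^3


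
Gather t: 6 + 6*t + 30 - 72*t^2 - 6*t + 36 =72 - 72*t^2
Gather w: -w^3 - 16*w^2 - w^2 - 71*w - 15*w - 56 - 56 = -w^3 - 17*w^2 - 86*w - 112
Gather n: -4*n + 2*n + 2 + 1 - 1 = 2 - 2*n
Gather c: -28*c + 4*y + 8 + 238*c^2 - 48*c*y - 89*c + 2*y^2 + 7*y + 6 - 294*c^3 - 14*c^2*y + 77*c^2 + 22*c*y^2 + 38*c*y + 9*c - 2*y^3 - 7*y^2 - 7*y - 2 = -294*c^3 + c^2*(315 - 14*y) + c*(22*y^2 - 10*y - 108) - 2*y^3 - 5*y^2 + 4*y + 12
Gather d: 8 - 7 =1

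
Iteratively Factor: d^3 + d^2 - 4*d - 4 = (d + 1)*(d^2 - 4) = (d + 1)*(d + 2)*(d - 2)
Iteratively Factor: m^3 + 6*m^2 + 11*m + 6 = (m + 1)*(m^2 + 5*m + 6) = (m + 1)*(m + 3)*(m + 2)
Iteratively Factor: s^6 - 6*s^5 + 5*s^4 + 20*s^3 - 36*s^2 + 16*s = (s - 2)*(s^5 - 4*s^4 - 3*s^3 + 14*s^2 - 8*s) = (s - 2)*(s - 1)*(s^4 - 3*s^3 - 6*s^2 + 8*s) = s*(s - 2)*(s - 1)*(s^3 - 3*s^2 - 6*s + 8) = s*(s - 2)*(s - 1)*(s + 2)*(s^2 - 5*s + 4) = s*(s - 4)*(s - 2)*(s - 1)*(s + 2)*(s - 1)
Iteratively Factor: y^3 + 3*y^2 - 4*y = (y + 4)*(y^2 - y) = y*(y + 4)*(y - 1)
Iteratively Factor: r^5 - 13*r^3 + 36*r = (r)*(r^4 - 13*r^2 + 36) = r*(r - 3)*(r^3 + 3*r^2 - 4*r - 12) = r*(r - 3)*(r - 2)*(r^2 + 5*r + 6) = r*(r - 3)*(r - 2)*(r + 2)*(r + 3)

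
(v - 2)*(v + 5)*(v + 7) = v^3 + 10*v^2 + 11*v - 70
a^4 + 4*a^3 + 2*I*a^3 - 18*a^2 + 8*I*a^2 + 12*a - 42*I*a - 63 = (a - 3)*(a + 7)*(a - I)*(a + 3*I)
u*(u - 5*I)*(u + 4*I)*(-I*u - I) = -I*u^4 - u^3 - I*u^3 - u^2 - 20*I*u^2 - 20*I*u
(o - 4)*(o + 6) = o^2 + 2*o - 24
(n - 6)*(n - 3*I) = n^2 - 6*n - 3*I*n + 18*I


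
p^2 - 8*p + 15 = (p - 5)*(p - 3)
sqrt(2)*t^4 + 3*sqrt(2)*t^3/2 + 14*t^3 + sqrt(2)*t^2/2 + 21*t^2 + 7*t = t*(t + 1)*(t + 7*sqrt(2))*(sqrt(2)*t + sqrt(2)/2)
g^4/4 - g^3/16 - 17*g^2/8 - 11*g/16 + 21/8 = (g/4 + 1/2)*(g - 3)*(g - 1)*(g + 7/4)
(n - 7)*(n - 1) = n^2 - 8*n + 7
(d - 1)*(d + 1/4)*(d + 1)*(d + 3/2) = d^4 + 7*d^3/4 - 5*d^2/8 - 7*d/4 - 3/8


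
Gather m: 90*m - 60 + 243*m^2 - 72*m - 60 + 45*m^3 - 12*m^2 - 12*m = 45*m^3 + 231*m^2 + 6*m - 120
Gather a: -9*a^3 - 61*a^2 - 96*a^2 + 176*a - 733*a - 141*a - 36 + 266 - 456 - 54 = -9*a^3 - 157*a^2 - 698*a - 280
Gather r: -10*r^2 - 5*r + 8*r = -10*r^2 + 3*r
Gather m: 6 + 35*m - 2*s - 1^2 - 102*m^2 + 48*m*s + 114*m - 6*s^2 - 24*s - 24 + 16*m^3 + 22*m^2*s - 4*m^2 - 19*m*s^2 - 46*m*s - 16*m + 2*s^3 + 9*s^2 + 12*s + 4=16*m^3 + m^2*(22*s - 106) + m*(-19*s^2 + 2*s + 133) + 2*s^3 + 3*s^2 - 14*s - 15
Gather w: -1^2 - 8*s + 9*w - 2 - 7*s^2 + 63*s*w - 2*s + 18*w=-7*s^2 - 10*s + w*(63*s + 27) - 3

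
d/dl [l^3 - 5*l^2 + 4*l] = 3*l^2 - 10*l + 4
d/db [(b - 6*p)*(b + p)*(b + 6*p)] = 3*b^2 + 2*b*p - 36*p^2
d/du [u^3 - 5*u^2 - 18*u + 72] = 3*u^2 - 10*u - 18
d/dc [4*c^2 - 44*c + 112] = 8*c - 44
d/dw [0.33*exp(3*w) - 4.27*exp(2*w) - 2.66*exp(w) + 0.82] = (0.99*exp(2*w) - 8.54*exp(w) - 2.66)*exp(w)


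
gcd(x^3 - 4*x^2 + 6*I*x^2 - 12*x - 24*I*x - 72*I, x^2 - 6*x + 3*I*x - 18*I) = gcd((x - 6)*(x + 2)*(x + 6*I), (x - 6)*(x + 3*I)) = x - 6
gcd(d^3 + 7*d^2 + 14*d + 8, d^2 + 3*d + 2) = d^2 + 3*d + 2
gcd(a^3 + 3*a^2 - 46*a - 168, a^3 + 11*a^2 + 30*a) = a + 6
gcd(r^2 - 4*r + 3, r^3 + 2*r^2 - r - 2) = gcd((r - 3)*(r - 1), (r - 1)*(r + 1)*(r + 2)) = r - 1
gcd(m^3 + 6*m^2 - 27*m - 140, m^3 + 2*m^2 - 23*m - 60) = m^2 - m - 20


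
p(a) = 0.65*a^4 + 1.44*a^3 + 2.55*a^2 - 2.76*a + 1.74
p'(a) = 2.6*a^3 + 4.32*a^2 + 5.1*a - 2.76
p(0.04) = 1.63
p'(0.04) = -2.55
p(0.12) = 1.45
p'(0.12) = -2.08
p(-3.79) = 104.55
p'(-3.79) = -101.58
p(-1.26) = 8.02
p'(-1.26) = -7.53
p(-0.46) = 3.44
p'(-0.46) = -4.44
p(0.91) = 2.87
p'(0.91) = 7.42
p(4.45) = 421.74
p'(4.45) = 334.60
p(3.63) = 207.06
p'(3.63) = 197.04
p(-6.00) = 641.46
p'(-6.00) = -439.44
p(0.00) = 1.74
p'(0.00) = -2.76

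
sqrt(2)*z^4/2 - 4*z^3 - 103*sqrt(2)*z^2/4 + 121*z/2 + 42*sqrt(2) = (z - 7*sqrt(2))*(z - 3*sqrt(2)/2)*(z + 4*sqrt(2))*(sqrt(2)*z/2 + 1/2)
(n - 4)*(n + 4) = n^2 - 16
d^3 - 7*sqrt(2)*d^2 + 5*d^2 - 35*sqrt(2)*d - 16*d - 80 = (d + 5)*(d - 8*sqrt(2))*(d + sqrt(2))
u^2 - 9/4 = (u - 3/2)*(u + 3/2)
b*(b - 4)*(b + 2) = b^3 - 2*b^2 - 8*b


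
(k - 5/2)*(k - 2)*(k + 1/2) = k^3 - 4*k^2 + 11*k/4 + 5/2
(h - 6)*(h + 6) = h^2 - 36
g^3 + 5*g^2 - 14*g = g*(g - 2)*(g + 7)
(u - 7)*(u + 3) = u^2 - 4*u - 21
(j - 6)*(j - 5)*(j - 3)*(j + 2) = j^4 - 12*j^3 + 35*j^2 + 36*j - 180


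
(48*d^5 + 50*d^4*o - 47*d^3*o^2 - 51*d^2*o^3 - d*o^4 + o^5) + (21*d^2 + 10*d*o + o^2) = 48*d^5 + 50*d^4*o - 47*d^3*o^2 - 51*d^2*o^3 + 21*d^2 - d*o^4 + 10*d*o + o^5 + o^2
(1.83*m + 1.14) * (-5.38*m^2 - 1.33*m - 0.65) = -9.8454*m^3 - 8.5671*m^2 - 2.7057*m - 0.741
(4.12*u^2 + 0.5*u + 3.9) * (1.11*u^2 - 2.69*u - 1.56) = 4.5732*u^4 - 10.5278*u^3 - 3.4432*u^2 - 11.271*u - 6.084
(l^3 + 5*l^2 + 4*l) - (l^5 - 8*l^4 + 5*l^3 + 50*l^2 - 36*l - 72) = -l^5 + 8*l^4 - 4*l^3 - 45*l^2 + 40*l + 72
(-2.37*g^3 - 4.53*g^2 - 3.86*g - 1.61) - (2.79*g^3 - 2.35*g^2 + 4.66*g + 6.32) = -5.16*g^3 - 2.18*g^2 - 8.52*g - 7.93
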